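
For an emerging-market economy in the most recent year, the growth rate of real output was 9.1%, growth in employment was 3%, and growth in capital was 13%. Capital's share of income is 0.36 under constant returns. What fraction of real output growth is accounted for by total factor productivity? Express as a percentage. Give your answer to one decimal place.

27.5%

Labor's share = 1 − 0.36 = 0.64.
Capital: 0.36 × 13 = 4.68 pp.
Employment: 0.64 × 3 = 1.92 pp.
TFP growth = 9.1 − 6.6 = 2.5%.
TFP share of growth = 2.5 / 9.1 × 100 = 27.473%.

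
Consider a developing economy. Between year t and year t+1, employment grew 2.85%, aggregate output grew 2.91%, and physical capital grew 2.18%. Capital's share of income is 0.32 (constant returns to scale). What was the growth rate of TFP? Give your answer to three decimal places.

Labor's share = 1 − 0.32 = 0.68.
Physical capital: 0.32 × 2.18 = 0.6976 pp.
Employment: 0.68 × 2.85 = 1.938 pp.
TFP growth = 2.91 − 2.6356 = 0.2744%.

TFP growth was 0.274%.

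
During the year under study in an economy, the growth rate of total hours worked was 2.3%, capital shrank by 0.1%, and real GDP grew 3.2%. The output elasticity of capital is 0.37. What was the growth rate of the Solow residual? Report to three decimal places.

The Solow residual grew 1.788%.

Labor's share = 1 − 0.37 = 0.63.
Capital: 0.37 × (-0.1) = -0.037 pp.
Total hours worked: 0.63 × 2.3 = 1.449 pp.
TFP growth = 3.2 − 1.412 = 1.788%.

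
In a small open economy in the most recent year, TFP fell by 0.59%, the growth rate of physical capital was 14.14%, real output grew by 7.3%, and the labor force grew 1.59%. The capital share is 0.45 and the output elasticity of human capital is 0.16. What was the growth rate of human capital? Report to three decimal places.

5.668%

Labor's share = 1 − 0.45 − 0.16 = 0.39.
gY = gA + 0.45×14.14 + 0.39×1.59 + 0.16×g.
0.16×g = 7.3 + 0.59 − 6.9831 = 0.9069.
g = 0.9069 / 0.16 = 5.66813%.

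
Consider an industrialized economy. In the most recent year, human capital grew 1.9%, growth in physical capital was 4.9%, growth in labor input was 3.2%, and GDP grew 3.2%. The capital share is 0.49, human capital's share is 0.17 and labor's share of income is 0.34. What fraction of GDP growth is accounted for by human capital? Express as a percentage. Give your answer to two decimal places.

Human capital contributed 0.17 × 1.9 = 0.323 pp.
Share of growth = 0.323 / 3.2 × 100 = 10.0938%.

10.09%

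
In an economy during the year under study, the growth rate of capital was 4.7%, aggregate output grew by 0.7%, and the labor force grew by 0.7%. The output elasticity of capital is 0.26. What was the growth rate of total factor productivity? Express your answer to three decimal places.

-1.040%

Labor's share = 1 − 0.26 = 0.74.
Capital: 0.26 × 4.7 = 1.222 pp.
The labor force: 0.74 × 0.7 = 0.518 pp.
TFP growth = 0.7 − 1.74 = -1.04%.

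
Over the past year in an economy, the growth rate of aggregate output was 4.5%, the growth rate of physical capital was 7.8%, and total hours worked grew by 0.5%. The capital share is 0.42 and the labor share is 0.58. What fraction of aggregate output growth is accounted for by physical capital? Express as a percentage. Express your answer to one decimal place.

Physical capital contributed 0.42 × 7.8 = 3.276 pp.
Share of growth = 3.276 / 4.5 × 100 = 72.8%.

Physical capital accounted for 72.8% of growth.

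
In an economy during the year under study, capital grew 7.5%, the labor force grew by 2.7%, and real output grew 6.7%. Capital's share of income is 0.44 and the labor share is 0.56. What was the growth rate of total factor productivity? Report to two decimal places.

1.89%

Labor's share = 1 − 0.44 = 0.56.
Capital: 0.44 × 7.5 = 3.3 pp.
The labor force: 0.56 × 2.7 = 1.512 pp.
TFP growth = 6.7 − 4.812 = 1.888%.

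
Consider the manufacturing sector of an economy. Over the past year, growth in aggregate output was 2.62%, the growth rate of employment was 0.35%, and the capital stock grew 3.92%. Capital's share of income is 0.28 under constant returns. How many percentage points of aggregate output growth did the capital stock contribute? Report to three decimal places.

1.098 pp

Contribution = share × growth = 0.28 × 3.92 = 1.0976 pp.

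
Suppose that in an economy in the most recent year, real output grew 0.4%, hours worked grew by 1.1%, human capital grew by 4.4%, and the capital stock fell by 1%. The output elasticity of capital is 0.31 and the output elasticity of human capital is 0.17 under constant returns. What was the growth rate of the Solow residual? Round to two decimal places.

-0.61%

Labor's share = 1 − 0.31 − 0.17 = 0.52.
The capital stock: 0.31 × (-1) = -0.31 pp.
Human capital: 0.17 × 4.4 = 0.748 pp.
Hours worked: 0.52 × 1.1 = 0.572 pp.
TFP growth = 0.4 − 1.01 = -0.61%.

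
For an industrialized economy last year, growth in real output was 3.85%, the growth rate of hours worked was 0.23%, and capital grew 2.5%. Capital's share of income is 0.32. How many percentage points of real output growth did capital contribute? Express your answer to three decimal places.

Contribution = share × growth = 0.32 × 2.5 = 0.8 pp.

0.800 percentage points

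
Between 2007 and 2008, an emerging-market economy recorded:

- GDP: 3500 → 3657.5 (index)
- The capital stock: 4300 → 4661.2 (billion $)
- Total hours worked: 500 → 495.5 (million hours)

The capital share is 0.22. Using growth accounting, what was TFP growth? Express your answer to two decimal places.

TFP grew 3.35%.

GDP growth = (3657.5 − 3500) / 3500 = 4.5%.
The capital stock growth = (4661.2 − 4300) / 4300 = 8.4%.
Total hours worked growth = (495.5 − 500) / 500 = -0.9%.
Labor's share = 1 − 0.22 = 0.78.
The capital stock: 0.22 × 8.4 = 1.848 pp.
Total hours worked: 0.78 × (-0.9) = -0.702 pp.
TFP growth = 4.5 − 1.146 = 3.354%.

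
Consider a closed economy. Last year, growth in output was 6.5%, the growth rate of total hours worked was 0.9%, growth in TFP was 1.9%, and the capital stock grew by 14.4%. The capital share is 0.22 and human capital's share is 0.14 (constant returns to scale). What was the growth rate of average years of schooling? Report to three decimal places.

6.114%

Labor's share = 1 − 0.22 − 0.14 = 0.64.
gY = gA + 0.22×14.4 + 0.64×0.9 + 0.14×g.
0.14×g = 6.5 − 1.9 − 3.744 = 0.856.
g = 0.856 / 0.14 = 6.11429%.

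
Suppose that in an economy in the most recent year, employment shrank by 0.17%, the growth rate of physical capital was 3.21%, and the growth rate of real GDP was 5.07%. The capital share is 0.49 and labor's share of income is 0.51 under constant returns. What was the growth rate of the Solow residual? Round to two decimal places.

3.58%

Labor's share = 1 − 0.49 = 0.51.
Physical capital: 0.49 × 3.21 = 1.5729 pp.
Employment: 0.51 × (-0.17) = -0.0867 pp.
TFP growth = 5.07 − 1.4862 = 3.5838%.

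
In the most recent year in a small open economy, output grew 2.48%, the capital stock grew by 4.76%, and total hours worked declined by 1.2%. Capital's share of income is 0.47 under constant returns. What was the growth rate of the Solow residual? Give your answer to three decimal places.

Labor's share = 1 − 0.47 = 0.53.
The capital stock: 0.47 × 4.76 = 2.2372 pp.
Total hours worked: 0.53 × (-1.2) = -0.636 pp.
TFP growth = 2.48 − 1.6012 = 0.8788%.

0.879%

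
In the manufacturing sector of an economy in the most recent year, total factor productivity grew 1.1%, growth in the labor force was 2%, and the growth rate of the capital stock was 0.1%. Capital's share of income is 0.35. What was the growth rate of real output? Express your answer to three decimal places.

Labor's share = 1 − 0.35 = 0.65.
The capital stock: 0.35 × 0.1 = 0.035 pp.
The labor force: 0.65 × 2 = 1.3 pp.
Output growth = 1.1 + 1.335 = 2.435%.

2.435%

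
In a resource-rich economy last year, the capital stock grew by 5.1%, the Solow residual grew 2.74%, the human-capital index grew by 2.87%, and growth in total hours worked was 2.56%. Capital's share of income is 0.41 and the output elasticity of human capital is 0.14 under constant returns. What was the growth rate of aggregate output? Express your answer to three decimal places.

Labor's share = 1 − 0.41 − 0.14 = 0.45.
The capital stock: 0.41 × 5.1 = 2.091 pp.
The human-capital index: 0.14 × 2.87 = 0.4018 pp.
Total hours worked: 0.45 × 2.56 = 1.152 pp.
Output growth = 2.74 + 3.6448 = 6.3848%.

6.385%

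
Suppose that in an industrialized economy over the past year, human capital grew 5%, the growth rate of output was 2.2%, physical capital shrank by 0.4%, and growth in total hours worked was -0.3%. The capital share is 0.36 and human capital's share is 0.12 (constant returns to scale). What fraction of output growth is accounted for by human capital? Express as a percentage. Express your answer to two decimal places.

Human capital accounted for 27.27% of growth.

Human capital contributed 0.12 × 5 = 0.6 pp.
Share of growth = 0.6 / 2.2 × 100 = 27.2727%.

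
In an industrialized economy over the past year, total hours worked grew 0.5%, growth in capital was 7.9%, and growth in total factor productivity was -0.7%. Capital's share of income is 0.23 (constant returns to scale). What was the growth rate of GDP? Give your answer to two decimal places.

GDP growth was 1.50%.

Labor's share = 1 − 0.23 = 0.77.
Capital: 0.23 × 7.9 = 1.817 pp.
Total hours worked: 0.77 × 0.5 = 0.385 pp.
Output growth = -0.7 + 2.202 = 1.502%.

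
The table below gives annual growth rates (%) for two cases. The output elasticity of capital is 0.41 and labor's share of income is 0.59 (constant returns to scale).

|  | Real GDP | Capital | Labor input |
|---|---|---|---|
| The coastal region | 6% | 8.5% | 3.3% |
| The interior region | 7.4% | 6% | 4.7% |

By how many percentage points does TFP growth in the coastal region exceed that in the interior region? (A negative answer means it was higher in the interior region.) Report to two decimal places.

-1.60 percentage points

Labor's share = 1 − 0.41 = 0.59.
The coastal region: TFP = 6 − 3.485 − 1.947 = 0.568%.
The interior region: TFP = 7.4 − 2.46 − 2.773 = 2.167%.
Difference = 0.568 − (2.167) = -1.599 pp.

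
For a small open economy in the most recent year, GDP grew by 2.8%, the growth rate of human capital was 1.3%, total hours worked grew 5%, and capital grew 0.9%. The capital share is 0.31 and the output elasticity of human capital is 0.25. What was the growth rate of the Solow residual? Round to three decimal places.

-0.004%

Labor's share = 1 − 0.31 − 0.25 = 0.44.
Capital: 0.31 × 0.9 = 0.279 pp.
Human capital: 0.25 × 1.3 = 0.325 pp.
Total hours worked: 0.44 × 5 = 2.2 pp.
TFP growth = 2.8 − 2.804 = -0.004%.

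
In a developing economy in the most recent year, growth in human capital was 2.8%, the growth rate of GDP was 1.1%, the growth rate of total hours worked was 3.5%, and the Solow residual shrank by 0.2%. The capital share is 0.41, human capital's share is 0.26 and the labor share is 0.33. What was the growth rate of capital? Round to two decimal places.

-1.42%

Labor's share = 1 − 0.41 − 0.26 = 0.33.
gY = gA + 0.26×2.8 + 0.33×3.5 + 0.41×g.
0.41×g = 1.1 + 0.2 − 1.883 = -0.583.
g = -0.583 / 0.41 = -1.422%.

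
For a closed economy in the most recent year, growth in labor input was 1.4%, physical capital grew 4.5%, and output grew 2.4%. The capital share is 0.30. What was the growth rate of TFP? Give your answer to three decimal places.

Labor's share = 1 − 0.3 = 0.7.
Physical capital: 0.3 × 4.5 = 1.35 pp.
Labor input: 0.7 × 1.4 = 0.98 pp.
TFP growth = 2.4 − 2.33 = 0.07%.

TFP grew 0.070%.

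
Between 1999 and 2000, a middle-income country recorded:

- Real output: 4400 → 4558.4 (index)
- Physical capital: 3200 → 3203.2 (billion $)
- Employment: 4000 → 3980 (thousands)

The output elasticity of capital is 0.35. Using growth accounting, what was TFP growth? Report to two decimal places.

TFP grew 3.89%.

Real output growth = (4558.4 − 4400) / 4400 = 3.6%.
Physical capital growth = (3203.2 − 3200) / 3200 = 0.1%.
Employment growth = (3980 − 4000) / 4000 = -0.5%.
Labor's share = 1 − 0.35 = 0.65.
Physical capital: 0.35 × 0.1 = 0.035 pp.
Employment: 0.65 × (-0.5) = -0.325 pp.
TFP growth = 3.6 + 0.29 = 3.89%.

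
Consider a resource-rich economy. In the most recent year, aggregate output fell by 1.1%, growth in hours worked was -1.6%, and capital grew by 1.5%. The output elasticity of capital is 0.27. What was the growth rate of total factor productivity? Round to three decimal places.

-0.337%

Labor's share = 1 − 0.27 = 0.73.
Capital: 0.27 × 1.5 = 0.405 pp.
Hours worked: 0.73 × (-1.6) = -1.168 pp.
TFP growth = -1.1 + 0.763 = -0.337%.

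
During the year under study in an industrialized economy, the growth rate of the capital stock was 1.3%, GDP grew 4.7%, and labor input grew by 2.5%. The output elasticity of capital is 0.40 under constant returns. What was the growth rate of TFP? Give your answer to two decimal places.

Labor's share = 1 − 0.4 = 0.6.
The capital stock: 0.4 × 1.3 = 0.52 pp.
Labor input: 0.6 × 2.5 = 1.5 pp.
TFP growth = 4.7 − 2.02 = 2.68%.

TFP growth was 2.68%.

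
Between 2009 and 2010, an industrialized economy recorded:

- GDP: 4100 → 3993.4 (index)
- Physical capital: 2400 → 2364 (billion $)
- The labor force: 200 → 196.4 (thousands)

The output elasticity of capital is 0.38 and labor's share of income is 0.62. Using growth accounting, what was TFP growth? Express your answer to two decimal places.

-0.91%

GDP growth = (3993.4 − 4100) / 4100 = -2.6%.
Physical capital growth = (2364 − 2400) / 2400 = -1.5%.
The labor force growth = (196.4 − 200) / 200 = -1.8%.
Labor's share = 1 − 0.38 = 0.62.
Physical capital: 0.38 × (-1.5) = -0.57 pp.
The labor force: 0.62 × (-1.8) = -1.116 pp.
TFP growth = -2.6 + 1.686 = -0.914%.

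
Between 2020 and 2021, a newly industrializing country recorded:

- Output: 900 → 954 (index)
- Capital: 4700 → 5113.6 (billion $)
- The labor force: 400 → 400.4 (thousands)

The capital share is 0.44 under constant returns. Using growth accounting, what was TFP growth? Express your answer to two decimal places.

TFP growth was 2.07%.

Output growth = (954 − 900) / 900 = 6%.
Capital growth = (5113.6 − 4700) / 4700 = 8.8%.
The labor force growth = (400.4 − 400) / 400 = 0.1%.
Labor's share = 1 − 0.44 = 0.56.
Capital: 0.44 × 8.8 = 3.872 pp.
The labor force: 0.56 × 0.1 = 0.056 pp.
TFP growth = 6 − 3.928 = 2.072%.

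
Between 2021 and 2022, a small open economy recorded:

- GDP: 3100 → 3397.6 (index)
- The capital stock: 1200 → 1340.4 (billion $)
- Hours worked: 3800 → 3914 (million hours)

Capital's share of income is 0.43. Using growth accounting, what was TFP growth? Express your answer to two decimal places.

TFP grew 2.86%.

GDP growth = (3397.6 − 3100) / 3100 = 9.6%.
The capital stock growth = (1340.4 − 1200) / 1200 = 11.7%.
Hours worked growth = (3914 − 3800) / 3800 = 3%.
Labor's share = 1 − 0.43 = 0.57.
The capital stock: 0.43 × 11.7 = 5.031 pp.
Hours worked: 0.57 × 3 = 1.71 pp.
TFP growth = 9.6 − 6.741 = 2.859%.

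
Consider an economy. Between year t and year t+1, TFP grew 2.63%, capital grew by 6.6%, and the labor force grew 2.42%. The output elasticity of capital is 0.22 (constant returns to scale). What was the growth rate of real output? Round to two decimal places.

Labor's share = 1 − 0.22 = 0.78.
Capital: 0.22 × 6.6 = 1.452 pp.
The labor force: 0.78 × 2.42 = 1.8876 pp.
Output growth = 2.63 + 3.3396 = 5.9696%.

5.97%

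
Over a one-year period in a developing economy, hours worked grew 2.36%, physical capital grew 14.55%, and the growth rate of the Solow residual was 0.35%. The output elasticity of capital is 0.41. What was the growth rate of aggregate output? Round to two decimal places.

Labor's share = 1 − 0.41 = 0.59.
Physical capital: 0.41 × 14.55 = 5.9655 pp.
Hours worked: 0.59 × 2.36 = 1.3924 pp.
Output growth = 0.35 + 7.3579 = 7.7079%.

7.71%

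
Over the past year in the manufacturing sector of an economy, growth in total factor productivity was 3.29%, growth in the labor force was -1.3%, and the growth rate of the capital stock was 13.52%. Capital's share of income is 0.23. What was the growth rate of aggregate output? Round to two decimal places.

Aggregate output growth was 5.40%.

Labor's share = 1 − 0.23 = 0.77.
The capital stock: 0.23 × 13.52 = 3.1096 pp.
The labor force: 0.77 × (-1.3) = -1.001 pp.
Output growth = 3.29 + 2.1086 = 5.3986%.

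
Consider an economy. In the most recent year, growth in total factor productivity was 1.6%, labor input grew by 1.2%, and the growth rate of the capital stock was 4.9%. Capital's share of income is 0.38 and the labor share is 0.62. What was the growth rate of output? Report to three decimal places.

Labor's share = 1 − 0.38 = 0.62.
The capital stock: 0.38 × 4.9 = 1.862 pp.
Labor input: 0.62 × 1.2 = 0.744 pp.
Output growth = 1.6 + 2.606 = 4.206%.

4.206%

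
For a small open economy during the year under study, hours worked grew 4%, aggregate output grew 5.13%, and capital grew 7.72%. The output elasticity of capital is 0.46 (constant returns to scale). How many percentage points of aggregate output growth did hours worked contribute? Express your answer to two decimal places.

Labor's share = 1 − 0.46 = 0.54.
Contribution = share × growth = 0.54 × 4 = 2.16 pp.

2.16 percentage points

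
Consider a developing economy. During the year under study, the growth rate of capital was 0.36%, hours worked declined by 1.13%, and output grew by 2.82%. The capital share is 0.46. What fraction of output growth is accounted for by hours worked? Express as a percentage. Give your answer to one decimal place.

Labor's share = 1 − 0.46 = 0.54.
Hours worked contributed 0.54 × (-1.13) = -0.6102 pp.
Share of growth = -0.6102 / 2.82 × 100 = -21.638%.

Hours worked accounted for -21.6% of growth.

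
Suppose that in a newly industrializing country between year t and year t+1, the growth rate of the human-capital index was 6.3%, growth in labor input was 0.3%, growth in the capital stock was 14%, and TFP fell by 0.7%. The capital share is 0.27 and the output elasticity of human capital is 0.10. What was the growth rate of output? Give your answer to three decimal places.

3.899%

Labor's share = 1 − 0.27 − 0.1 = 0.63.
The capital stock: 0.27 × 14 = 3.78 pp.
The human-capital index: 0.1 × 6.3 = 0.63 pp.
Labor input: 0.63 × 0.3 = 0.189 pp.
Output growth = -0.7 + 4.599 = 3.899%.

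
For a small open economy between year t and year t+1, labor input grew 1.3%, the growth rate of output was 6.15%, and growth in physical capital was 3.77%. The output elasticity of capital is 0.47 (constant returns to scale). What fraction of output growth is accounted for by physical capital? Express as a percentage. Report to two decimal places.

Physical capital accounted for 28.81% of growth.

Physical capital contributed 0.47 × 3.77 = 1.7719 pp.
Share of growth = 1.7719 / 6.15 × 100 = 28.8114%.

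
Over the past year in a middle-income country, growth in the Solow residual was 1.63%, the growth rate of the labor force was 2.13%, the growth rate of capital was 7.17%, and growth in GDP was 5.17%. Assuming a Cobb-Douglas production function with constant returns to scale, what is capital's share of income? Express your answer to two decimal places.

gY = gA + α·gK + (1−α)·gL, so gY − gA − gL = α(gK − gL).
5.17 − 1.63 − 2.13 = α × (7.17 − 2.13).
1.41 = 5.04 α, so α = 0.2798.

Capital's share of income is 0.28.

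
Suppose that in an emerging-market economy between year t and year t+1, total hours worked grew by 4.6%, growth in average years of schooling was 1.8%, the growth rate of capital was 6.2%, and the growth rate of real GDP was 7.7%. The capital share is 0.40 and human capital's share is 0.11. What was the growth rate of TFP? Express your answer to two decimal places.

Labor's share = 1 − 0.4 − 0.11 = 0.49.
Capital: 0.4 × 6.2 = 2.48 pp.
Average years of schooling: 0.11 × 1.8 = 0.198 pp.
Total hours worked: 0.49 × 4.6 = 2.254 pp.
TFP growth = 7.7 − 4.932 = 2.768%.

2.77%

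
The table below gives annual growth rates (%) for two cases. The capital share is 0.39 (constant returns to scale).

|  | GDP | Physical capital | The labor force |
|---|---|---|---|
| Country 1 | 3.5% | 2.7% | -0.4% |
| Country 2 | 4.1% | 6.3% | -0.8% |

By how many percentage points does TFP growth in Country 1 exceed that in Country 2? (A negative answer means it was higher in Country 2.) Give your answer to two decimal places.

0.56 percentage points

Labor's share = 1 − 0.39 = 0.61.
Country 1: TFP = 3.5 − 1.053 + 0.244 = 2.691%.
Country 2: TFP = 4.1 − 2.457 + 0.488 = 2.131%.
Difference = 2.691 − (2.131) = 0.56 pp.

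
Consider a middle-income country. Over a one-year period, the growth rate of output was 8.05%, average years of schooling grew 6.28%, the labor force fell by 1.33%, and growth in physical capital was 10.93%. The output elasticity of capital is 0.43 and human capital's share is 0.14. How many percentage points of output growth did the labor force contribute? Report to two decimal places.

-0.57 pp

Labor's share = 1 − 0.43 − 0.14 = 0.43.
Contribution = share × growth = 0.43 × (-1.33) = -0.5719 pp.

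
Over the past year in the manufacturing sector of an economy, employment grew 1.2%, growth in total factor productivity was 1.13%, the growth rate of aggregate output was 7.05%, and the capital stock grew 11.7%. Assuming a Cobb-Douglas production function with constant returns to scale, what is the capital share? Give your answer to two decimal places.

The capital share is 0.45.

gY = gA + α·gK + (1−α)·gL, so gY − gA − gL = α(gK − gL).
7.05 − 1.13 − 1.2 = α × (11.7 − 1.2).
4.72 = 10.5 α, so α = 0.4495.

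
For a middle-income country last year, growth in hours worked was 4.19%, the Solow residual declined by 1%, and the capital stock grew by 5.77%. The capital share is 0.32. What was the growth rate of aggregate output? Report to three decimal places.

Labor's share = 1 − 0.32 = 0.68.
The capital stock: 0.32 × 5.77 = 1.8464 pp.
Hours worked: 0.68 × 4.19 = 2.8492 pp.
Output growth = -1 + 4.6956 = 3.6956%.

Aggregate output grew 3.696%.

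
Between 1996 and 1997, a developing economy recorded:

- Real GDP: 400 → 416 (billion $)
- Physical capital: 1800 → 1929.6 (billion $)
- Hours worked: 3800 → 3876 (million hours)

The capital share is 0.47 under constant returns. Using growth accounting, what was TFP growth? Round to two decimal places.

Real GDP growth = (416 − 400) / 400 = 4%.
Physical capital growth = (1929.6 − 1800) / 1800 = 7.2%.
Hours worked growth = (3876 − 3800) / 3800 = 2%.
Labor's share = 1 − 0.47 = 0.53.
Physical capital: 0.47 × 7.2 = 3.384 pp.
Hours worked: 0.53 × 2 = 1.06 pp.
TFP growth = 4 − 4.444 = -0.444%.

-0.44%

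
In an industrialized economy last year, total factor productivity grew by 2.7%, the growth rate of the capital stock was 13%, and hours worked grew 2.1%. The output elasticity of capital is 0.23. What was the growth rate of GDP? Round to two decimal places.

7.31%

Labor's share = 1 − 0.23 = 0.77.
The capital stock: 0.23 × 13 = 2.99 pp.
Hours worked: 0.77 × 2.1 = 1.617 pp.
Output growth = 2.7 + 4.607 = 7.307%.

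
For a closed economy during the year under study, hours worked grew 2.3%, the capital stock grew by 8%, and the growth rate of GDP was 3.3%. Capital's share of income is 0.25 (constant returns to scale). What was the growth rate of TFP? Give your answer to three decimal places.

Labor's share = 1 − 0.25 = 0.75.
The capital stock: 0.25 × 8 = 2 pp.
Hours worked: 0.75 × 2.3 = 1.725 pp.
TFP growth = 3.3 − 3.725 = -0.425%.

-0.425%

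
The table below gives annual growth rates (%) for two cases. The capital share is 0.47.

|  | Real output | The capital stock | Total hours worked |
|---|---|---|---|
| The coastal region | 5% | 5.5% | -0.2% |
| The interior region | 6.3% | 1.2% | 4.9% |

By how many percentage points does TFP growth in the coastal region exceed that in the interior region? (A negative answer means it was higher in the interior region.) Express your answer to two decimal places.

Labor's share = 1 − 0.47 = 0.53.
The coastal region: TFP = 5 − 2.585 + 0.106 = 2.521%.
The interior region: TFP = 6.3 − 0.564 − 2.597 = 3.139%.
Difference = 2.521 − (3.139) = -0.618 pp.

-0.62 percentage points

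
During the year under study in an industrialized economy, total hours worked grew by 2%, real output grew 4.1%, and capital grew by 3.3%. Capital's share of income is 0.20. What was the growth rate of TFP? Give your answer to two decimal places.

1.84%

Labor's share = 1 − 0.2 = 0.8.
Capital: 0.2 × 3.3 = 0.66 pp.
Total hours worked: 0.8 × 2 = 1.6 pp.
TFP growth = 4.1 − 2.26 = 1.84%.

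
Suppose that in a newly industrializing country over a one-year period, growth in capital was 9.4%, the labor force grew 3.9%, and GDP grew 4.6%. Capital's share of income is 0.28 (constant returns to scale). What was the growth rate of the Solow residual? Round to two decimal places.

Labor's share = 1 − 0.28 = 0.72.
Capital: 0.28 × 9.4 = 2.632 pp.
The labor force: 0.72 × 3.9 = 2.808 pp.
TFP growth = 4.6 − 5.44 = -0.84%.

-0.84%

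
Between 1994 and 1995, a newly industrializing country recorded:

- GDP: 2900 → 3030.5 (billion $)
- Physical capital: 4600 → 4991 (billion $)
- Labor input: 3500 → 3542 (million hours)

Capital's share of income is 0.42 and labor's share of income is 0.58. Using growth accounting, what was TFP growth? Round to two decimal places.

0.23%

GDP growth = (3030.5 − 2900) / 2900 = 4.5%.
Physical capital growth = (4991 − 4600) / 4600 = 8.5%.
Labor input growth = (3542 − 3500) / 3500 = 1.2%.
Labor's share = 1 − 0.42 = 0.58.
Physical capital: 0.42 × 8.5 = 3.57 pp.
Labor input: 0.58 × 1.2 = 0.696 pp.
TFP growth = 4.5 − 4.266 = 0.234%.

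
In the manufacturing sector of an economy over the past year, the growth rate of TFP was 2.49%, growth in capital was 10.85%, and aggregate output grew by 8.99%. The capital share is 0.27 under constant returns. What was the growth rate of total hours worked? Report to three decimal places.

Labor's share = 1 − 0.27 = 0.73.
gY = gA + 0.27×10.85 + 0.73×g.
0.73×g = 8.99 − 2.49 − 2.9295 = 3.5705.
g = 3.5705 / 0.73 = 4.8911%.

4.891%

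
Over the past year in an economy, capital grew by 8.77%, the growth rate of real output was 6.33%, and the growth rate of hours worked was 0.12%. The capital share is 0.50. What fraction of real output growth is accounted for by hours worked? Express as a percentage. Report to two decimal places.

0.95%

Labor's share = 1 − 0.5 = 0.5.
Hours worked contributed 0.5 × 0.12 = 0.06 pp.
Share of growth = 0.06 / 6.33 × 100 = 0.9479%.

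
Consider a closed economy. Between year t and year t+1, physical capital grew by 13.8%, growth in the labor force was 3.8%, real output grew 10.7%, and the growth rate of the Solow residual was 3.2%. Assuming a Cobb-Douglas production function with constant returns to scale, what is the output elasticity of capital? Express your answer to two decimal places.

0.37

gY = gA + α·gK + (1−α)·gL, so gY − gA − gL = α(gK − gL).
10.7 − 3.2 − 3.8 = α × (13.8 − 3.8).
3.7 = 10 α, so α = 0.37.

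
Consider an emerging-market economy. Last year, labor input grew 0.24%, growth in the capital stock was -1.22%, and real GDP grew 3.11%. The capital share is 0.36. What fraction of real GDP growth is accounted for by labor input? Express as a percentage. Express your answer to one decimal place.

4.9%

Labor's share = 1 − 0.36 = 0.64.
Labor input contributed 0.64 × 0.24 = 0.1536 pp.
Share of growth = 0.1536 / 3.11 × 100 = 4.939%.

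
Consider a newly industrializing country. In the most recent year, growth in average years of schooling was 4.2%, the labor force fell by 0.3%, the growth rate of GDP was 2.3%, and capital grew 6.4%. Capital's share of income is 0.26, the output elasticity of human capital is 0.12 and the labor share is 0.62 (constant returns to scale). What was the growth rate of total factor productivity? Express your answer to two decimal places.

Labor's share = 1 − 0.26 − 0.12 = 0.62.
Capital: 0.26 × 6.4 = 1.664 pp.
Average years of schooling: 0.12 × 4.2 = 0.504 pp.
The labor force: 0.62 × (-0.3) = -0.186 pp.
TFP growth = 2.3 − 1.982 = 0.318%.

Total factor productivity growth was 0.32%.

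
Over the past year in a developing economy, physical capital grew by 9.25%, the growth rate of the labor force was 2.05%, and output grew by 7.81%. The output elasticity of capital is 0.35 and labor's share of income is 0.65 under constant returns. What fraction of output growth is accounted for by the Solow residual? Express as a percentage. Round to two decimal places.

The Solow residual accounted for 41.49% of growth.

Labor's share = 1 − 0.35 = 0.65.
Physical capital: 0.35 × 9.25 = 3.2375 pp.
The labor force: 0.65 × 2.05 = 1.3325 pp.
TFP growth = 7.81 − 4.57 = 3.24%.
TFP share of growth = 3.24 / 7.81 × 100 = 41.4853%.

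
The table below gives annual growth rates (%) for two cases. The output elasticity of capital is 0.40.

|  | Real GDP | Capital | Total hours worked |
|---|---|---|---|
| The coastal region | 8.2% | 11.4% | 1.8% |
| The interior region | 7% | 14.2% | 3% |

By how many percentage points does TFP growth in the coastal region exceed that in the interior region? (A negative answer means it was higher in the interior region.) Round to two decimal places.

Labor's share = 1 − 0.4 = 0.6.
The coastal region: TFP = 8.2 − 4.56 − 1.08 = 2.56%.
The interior region: TFP = 7 − 5.68 − 1.8 = -0.48%.
Difference = 2.56 − (-0.48) = 3.04 pp.

3.04 percentage points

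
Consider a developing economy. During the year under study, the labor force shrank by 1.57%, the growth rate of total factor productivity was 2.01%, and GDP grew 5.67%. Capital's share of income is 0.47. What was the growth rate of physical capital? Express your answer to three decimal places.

Labor's share = 1 − 0.47 = 0.53.
gY = gA + 0.53×(-1.57) + 0.47×g.
0.47×g = 5.67 − 2.01 + 0.8321 = 4.4921.
g = 4.4921 / 0.47 = 9.55766%.

9.558%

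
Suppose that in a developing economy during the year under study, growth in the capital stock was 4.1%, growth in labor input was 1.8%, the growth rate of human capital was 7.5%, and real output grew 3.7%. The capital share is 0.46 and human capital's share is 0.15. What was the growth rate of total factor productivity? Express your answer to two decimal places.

-0.01%

Labor's share = 1 − 0.46 − 0.15 = 0.39.
The capital stock: 0.46 × 4.1 = 1.886 pp.
Human capital: 0.15 × 7.5 = 1.125 pp.
Labor input: 0.39 × 1.8 = 0.702 pp.
TFP growth = 3.7 − 3.713 = -0.013%.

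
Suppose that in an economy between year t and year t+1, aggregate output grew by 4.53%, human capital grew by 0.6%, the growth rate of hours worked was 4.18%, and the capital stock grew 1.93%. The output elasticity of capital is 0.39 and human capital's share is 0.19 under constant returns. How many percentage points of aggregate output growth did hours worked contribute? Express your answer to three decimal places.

Labor's share = 1 − 0.39 − 0.19 = 0.42.
Contribution = share × growth = 0.42 × 4.18 = 1.7556 pp.

1.756 percentage points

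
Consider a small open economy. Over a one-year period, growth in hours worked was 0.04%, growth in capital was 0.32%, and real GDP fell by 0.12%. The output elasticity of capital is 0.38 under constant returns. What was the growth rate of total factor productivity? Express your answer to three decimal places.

-0.266%

Labor's share = 1 − 0.38 = 0.62.
Capital: 0.38 × 0.32 = 0.1216 pp.
Hours worked: 0.62 × 0.04 = 0.0248 pp.
TFP growth = -0.12 − 0.1464 = -0.2664%.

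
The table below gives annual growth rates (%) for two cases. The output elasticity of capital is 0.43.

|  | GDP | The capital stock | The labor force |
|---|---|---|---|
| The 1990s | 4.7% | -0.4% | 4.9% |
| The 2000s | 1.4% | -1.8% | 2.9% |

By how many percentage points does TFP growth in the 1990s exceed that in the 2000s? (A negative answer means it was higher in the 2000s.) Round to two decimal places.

1.56 percentage points

Labor's share = 1 − 0.43 = 0.57.
The 1990s: TFP = 4.7 + 0.172 − 2.793 = 2.079%.
The 2000s: TFP = 1.4 + 0.774 − 1.653 = 0.521%.
Difference = 2.079 − (0.521) = 1.558 pp.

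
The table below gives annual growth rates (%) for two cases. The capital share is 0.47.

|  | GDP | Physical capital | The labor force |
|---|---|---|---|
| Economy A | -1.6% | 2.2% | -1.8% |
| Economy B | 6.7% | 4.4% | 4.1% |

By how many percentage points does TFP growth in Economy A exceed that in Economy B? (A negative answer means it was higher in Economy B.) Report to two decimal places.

Labor's share = 1 − 0.47 = 0.53.
Economy A: TFP = -1.6 − 1.034 + 0.954 = -1.68%.
Economy B: TFP = 6.7 − 2.068 − 2.173 = 2.459%.
Difference = -1.68 − (2.459) = -4.139 pp.

-4.14 percentage points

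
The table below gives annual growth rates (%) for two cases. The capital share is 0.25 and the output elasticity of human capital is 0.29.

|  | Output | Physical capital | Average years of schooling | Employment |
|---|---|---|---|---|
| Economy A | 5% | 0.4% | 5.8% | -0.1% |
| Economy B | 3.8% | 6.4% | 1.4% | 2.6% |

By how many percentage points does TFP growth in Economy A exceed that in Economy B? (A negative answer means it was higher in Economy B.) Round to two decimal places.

Labor's share = 1 − 0.25 − 0.29 = 0.46.
Economy A: TFP = 5 − 0.1 − 1.682 + 0.046 = 3.264%.
Economy B: TFP = 3.8 − 1.6 − 0.406 − 1.196 = 0.598%.
Difference = 3.264 − (0.598) = 2.666 pp.

2.67 percentage points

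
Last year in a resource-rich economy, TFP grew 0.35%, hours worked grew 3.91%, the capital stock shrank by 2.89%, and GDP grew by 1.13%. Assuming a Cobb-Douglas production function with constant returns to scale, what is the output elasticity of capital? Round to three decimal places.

gY = gA + α·gK + (1−α)·gL, so gY − gA − gL = α(gK − gL).
1.13 − 0.35 − 3.91 = α × (-2.89 − 3.91).
-3.13 = -6.8 α, so α = 0.46029.

α = 0.460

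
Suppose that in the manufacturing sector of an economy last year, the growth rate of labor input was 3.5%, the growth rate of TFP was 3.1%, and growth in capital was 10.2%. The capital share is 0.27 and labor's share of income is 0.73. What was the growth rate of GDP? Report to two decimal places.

8.41%

Labor's share = 1 − 0.27 = 0.73.
Capital: 0.27 × 10.2 = 2.754 pp.
Labor input: 0.73 × 3.5 = 2.555 pp.
Output growth = 3.1 + 5.309 = 8.409%.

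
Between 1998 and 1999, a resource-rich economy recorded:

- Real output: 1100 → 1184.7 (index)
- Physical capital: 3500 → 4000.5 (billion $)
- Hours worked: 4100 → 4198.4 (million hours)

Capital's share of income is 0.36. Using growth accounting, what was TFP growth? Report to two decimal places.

Real output growth = (1184.7 − 1100) / 1100 = 7.7%.
Physical capital growth = (4000.5 − 3500) / 3500 = 14.3%.
Hours worked growth = (4198.4 − 4100) / 4100 = 2.4%.
Labor's share = 1 − 0.36 = 0.64.
Physical capital: 0.36 × 14.3 = 5.148 pp.
Hours worked: 0.64 × 2.4 = 1.536 pp.
TFP growth = 7.7 − 6.684 = 1.016%.

TFP grew 1.02%.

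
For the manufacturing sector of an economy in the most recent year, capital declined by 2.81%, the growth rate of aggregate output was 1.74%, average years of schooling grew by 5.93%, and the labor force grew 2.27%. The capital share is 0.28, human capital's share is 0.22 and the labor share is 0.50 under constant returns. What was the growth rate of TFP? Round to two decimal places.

Labor's share = 1 − 0.28 − 0.22 = 0.5.
Capital: 0.28 × (-2.81) = -0.7868 pp.
Average years of schooling: 0.22 × 5.93 = 1.3046 pp.
The labor force: 0.5 × 2.27 = 1.135 pp.
TFP growth = 1.74 − 1.6528 = 0.0872%.

TFP grew 0.09%.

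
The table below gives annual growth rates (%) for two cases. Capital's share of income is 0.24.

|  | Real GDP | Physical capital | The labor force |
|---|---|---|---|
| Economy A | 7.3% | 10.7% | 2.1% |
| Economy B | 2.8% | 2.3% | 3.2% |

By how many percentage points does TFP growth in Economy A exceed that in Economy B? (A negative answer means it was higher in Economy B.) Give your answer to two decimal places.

3.32 percentage points

Labor's share = 1 − 0.24 = 0.76.
Economy A: TFP = 7.3 − 2.568 − 1.596 = 3.136%.
Economy B: TFP = 2.8 − 0.552 − 2.432 = -0.184%.
Difference = 3.136 − (-0.184) = 3.32 pp.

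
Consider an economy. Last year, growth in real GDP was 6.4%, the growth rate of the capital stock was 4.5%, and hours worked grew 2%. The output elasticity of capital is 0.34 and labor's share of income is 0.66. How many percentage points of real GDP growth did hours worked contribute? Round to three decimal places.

1.320

Labor's share = 1 − 0.34 = 0.66.
Contribution = share × growth = 0.66 × 2 = 1.32 pp.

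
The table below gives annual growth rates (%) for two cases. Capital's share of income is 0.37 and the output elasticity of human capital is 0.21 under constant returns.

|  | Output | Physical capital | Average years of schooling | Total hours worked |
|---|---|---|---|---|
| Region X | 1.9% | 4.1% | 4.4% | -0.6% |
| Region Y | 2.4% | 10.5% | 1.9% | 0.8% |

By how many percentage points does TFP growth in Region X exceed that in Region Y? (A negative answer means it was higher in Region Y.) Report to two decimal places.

1.93 percentage points

Labor's share = 1 − 0.37 − 0.21 = 0.42.
Region X: TFP = 1.9 − 1.517 − 0.924 + 0.252 = -0.289%.
Region Y: TFP = 2.4 − 3.885 − 0.399 − 0.336 = -2.22%.
Difference = -0.289 − (-2.22) = 1.931 pp.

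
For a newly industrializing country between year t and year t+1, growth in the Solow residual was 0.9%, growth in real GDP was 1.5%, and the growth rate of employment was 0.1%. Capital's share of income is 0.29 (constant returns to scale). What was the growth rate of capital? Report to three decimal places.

1.824%

Labor's share = 1 − 0.29 = 0.71.
gY = gA + 0.71×0.1 + 0.29×g.
0.29×g = 1.5 − 0.9 − 0.071 = 0.529.
g = 0.529 / 0.29 = 1.82414%.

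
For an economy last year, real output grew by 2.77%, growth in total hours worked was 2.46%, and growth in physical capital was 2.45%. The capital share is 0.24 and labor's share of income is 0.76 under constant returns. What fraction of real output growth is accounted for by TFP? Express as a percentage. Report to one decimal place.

TFP accounted for 11.3% of growth.

Labor's share = 1 − 0.24 = 0.76.
Physical capital: 0.24 × 2.45 = 0.588 pp.
Total hours worked: 0.76 × 2.46 = 1.8696 pp.
TFP growth = 2.77 − 2.4576 = 0.3124%.
TFP share of growth = 0.3124 / 2.77 × 100 = 11.278%.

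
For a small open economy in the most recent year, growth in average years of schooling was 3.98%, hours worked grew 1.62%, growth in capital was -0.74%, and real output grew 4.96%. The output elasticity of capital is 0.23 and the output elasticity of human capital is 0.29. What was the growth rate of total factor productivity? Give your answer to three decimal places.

3.198%

Labor's share = 1 − 0.23 − 0.29 = 0.48.
Capital: 0.23 × (-0.74) = -0.1702 pp.
Average years of schooling: 0.29 × 3.98 = 1.1542 pp.
Hours worked: 0.48 × 1.62 = 0.7776 pp.
TFP growth = 4.96 − 1.7616 = 3.1984%.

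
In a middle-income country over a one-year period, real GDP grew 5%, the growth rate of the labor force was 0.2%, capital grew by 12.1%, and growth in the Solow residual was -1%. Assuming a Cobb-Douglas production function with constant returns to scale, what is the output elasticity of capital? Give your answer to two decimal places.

gY = gA + α·gK + (1−α)·gL, so gY − gA − gL = α(gK − gL).
5 + 1 − 0.2 = α × (12.1 − 0.2).
5.8 = 11.9 α, so α = 0.4874.

α = 0.49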